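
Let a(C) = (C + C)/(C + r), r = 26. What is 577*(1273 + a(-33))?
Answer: 5179729/7 ≈ 7.3996e+5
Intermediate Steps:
a(C) = 2*C/(26 + C) (a(C) = (C + C)/(C + 26) = (2*C)/(26 + C) = 2*C/(26 + C))
577*(1273 + a(-33)) = 577*(1273 + 2*(-33)/(26 - 33)) = 577*(1273 + 2*(-33)/(-7)) = 577*(1273 + 2*(-33)*(-⅐)) = 577*(1273 + 66/7) = 577*(8977/7) = 5179729/7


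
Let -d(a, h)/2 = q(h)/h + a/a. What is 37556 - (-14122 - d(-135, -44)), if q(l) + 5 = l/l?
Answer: 568434/11 ≈ 51676.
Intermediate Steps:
q(l) = -4 (q(l) = -5 + l/l = -5 + 1 = -4)
d(a, h) = -2 + 8/h (d(a, h) = -2*(-4/h + a/a) = -2*(-4/h + 1) = -2*(1 - 4/h) = -2 + 8/h)
37556 - (-14122 - d(-135, -44)) = 37556 - (-14122 - (-2 + 8/(-44))) = 37556 - (-14122 - (-2 + 8*(-1/44))) = 37556 - (-14122 - (-2 - 2/11)) = 37556 - (-14122 - 1*(-24/11)) = 37556 - (-14122 + 24/11) = 37556 - 1*(-155318/11) = 37556 + 155318/11 = 568434/11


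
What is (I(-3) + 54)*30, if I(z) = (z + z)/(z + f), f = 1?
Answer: 1710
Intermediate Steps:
I(z) = 2*z/(1 + z) (I(z) = (z + z)/(z + 1) = (2*z)/(1 + z) = 2*z/(1 + z))
(I(-3) + 54)*30 = (2*(-3)/(1 - 3) + 54)*30 = (2*(-3)/(-2) + 54)*30 = (2*(-3)*(-½) + 54)*30 = (3 + 54)*30 = 57*30 = 1710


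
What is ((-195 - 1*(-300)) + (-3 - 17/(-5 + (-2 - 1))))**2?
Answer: 693889/64 ≈ 10842.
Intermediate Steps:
((-195 - 1*(-300)) + (-3 - 17/(-5 + (-2 - 1))))**2 = ((-195 + 300) + (-3 - 17/(-5 - 3)))**2 = (105 + (-3 - 17/(-8)))**2 = (105 + (-3 - 1/8*(-17)))**2 = (105 + (-3 + 17/8))**2 = (105 - 7/8)**2 = (833/8)**2 = 693889/64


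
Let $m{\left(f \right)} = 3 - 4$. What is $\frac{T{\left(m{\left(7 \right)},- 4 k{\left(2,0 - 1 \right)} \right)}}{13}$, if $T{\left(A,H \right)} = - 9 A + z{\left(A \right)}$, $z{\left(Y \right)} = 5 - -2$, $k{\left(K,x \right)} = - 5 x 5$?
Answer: $\frac{16}{13} \approx 1.2308$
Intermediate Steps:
$k{\left(K,x \right)} = - 25 x$
$m{\left(f \right)} = -1$ ($m{\left(f \right)} = 3 - 4 = -1$)
$z{\left(Y \right)} = 7$ ($z{\left(Y \right)} = 5 + 2 = 7$)
$T{\left(A,H \right)} = 7 - 9 A$ ($T{\left(A,H \right)} = - 9 A + 7 = 7 - 9 A$)
$\frac{T{\left(m{\left(7 \right)},- 4 k{\left(2,0 - 1 \right)} \right)}}{13} = \frac{7 - -9}{13} = \left(7 + 9\right) \frac{1}{13} = 16 \cdot \frac{1}{13} = \frac{16}{13}$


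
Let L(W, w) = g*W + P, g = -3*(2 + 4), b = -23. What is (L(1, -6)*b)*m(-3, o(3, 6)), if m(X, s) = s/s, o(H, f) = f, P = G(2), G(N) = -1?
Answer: 437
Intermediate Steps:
P = -1
g = -18 (g = -3*6 = -18)
L(W, w) = -1 - 18*W (L(W, w) = -18*W - 1 = -1 - 18*W)
m(X, s) = 1
(L(1, -6)*b)*m(-3, o(3, 6)) = ((-1 - 18*1)*(-23))*1 = ((-1 - 18)*(-23))*1 = -19*(-23)*1 = 437*1 = 437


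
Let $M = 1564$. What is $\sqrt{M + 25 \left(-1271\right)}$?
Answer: $i \sqrt{30211} \approx 173.81 i$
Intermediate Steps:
$\sqrt{M + 25 \left(-1271\right)} = \sqrt{1564 + 25 \left(-1271\right)} = \sqrt{1564 - 31775} = \sqrt{-30211} = i \sqrt{30211}$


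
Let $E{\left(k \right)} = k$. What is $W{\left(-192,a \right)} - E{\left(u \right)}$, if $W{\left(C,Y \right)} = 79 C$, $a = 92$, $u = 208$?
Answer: $-15376$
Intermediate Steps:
$W{\left(-192,a \right)} - E{\left(u \right)} = 79 \left(-192\right) - 208 = -15168 - 208 = -15376$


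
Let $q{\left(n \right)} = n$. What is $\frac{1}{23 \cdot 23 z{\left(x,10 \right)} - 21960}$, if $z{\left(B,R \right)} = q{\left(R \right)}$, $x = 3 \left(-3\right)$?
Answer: $- \frac{1}{16670} \approx -5.9988 \cdot 10^{-5}$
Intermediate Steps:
$x = -9$
$z{\left(B,R \right)} = R$
$\frac{1}{23 \cdot 23 z{\left(x,10 \right)} - 21960} = \frac{1}{23 \cdot 23 \cdot 10 - 21960} = \frac{1}{529 \cdot 10 - 21960} = \frac{1}{5290 - 21960} = \frac{1}{-16670} = - \frac{1}{16670}$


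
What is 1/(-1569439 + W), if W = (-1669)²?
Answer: 1/1216122 ≈ 8.2229e-7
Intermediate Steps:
W = 2785561
1/(-1569439 + W) = 1/(-1569439 + 2785561) = 1/1216122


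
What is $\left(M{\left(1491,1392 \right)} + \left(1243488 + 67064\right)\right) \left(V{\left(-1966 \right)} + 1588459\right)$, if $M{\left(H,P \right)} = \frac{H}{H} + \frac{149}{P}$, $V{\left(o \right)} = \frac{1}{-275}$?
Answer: $\frac{1992244198547483}{957} \approx 2.0818 \cdot 10^{12}$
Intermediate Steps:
$V{\left(o \right)} = - \frac{1}{275}$
$M{\left(H,P \right)} = 1 + \frac{149}{P}$
$\left(M{\left(1491,1392 \right)} + \left(1243488 + 67064\right)\right) \left(V{\left(-1966 \right)} + 1588459\right) = \left(\frac{149 + 1392}{1392} + \left(1243488 + 67064\right)\right) \left(- \frac{1}{275} + 1588459\right) = \left(\frac{1}{1392} \cdot 1541 + 1310552\right) \frac{436826224}{275} = \left(\frac{1541}{1392} + 1310552\right) \frac{436826224}{275} = \frac{1824289925}{1392} \cdot \frac{436826224}{275} = \frac{1992244198547483}{957}$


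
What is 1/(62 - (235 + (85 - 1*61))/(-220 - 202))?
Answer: 422/26423 ≈ 0.015971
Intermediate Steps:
1/(62 - (235 + (85 - 1*61))/(-220 - 202)) = 1/(62 - (235 + (85 - 61))/(-422)) = 1/(62 - (235 + 24)*(-1)/422) = 1/(62 - 259*(-1)/422) = 1/(62 - 1*(-259/422)) = 1/(62 + 259/422) = 1/(26423/422) = 422/26423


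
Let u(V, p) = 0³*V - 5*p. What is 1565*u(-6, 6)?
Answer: -46950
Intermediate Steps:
u(V, p) = -5*p (u(V, p) = 0*V - 5*p = 0 - 5*p = -5*p)
1565*u(-6, 6) = 1565*(-5*6) = 1565*(-30) = -46950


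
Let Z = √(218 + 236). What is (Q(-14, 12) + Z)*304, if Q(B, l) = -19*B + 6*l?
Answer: 102752 + 304*√454 ≈ 1.0923e+5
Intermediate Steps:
Z = √454 ≈ 21.307
(Q(-14, 12) + Z)*304 = ((-19*(-14) + 6*12) + √454)*304 = ((266 + 72) + √454)*304 = (338 + √454)*304 = 102752 + 304*√454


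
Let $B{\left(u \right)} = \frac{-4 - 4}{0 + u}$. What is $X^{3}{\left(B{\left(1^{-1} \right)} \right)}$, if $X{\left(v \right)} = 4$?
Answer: $64$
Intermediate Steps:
$B{\left(u \right)} = - \frac{8}{u}$
$X^{3}{\left(B{\left(1^{-1} \right)} \right)} = 4^{3} = 64$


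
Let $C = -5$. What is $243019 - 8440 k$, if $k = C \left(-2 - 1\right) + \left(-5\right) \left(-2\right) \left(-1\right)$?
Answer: $200819$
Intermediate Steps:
$k = 5$ ($k = - 5 \left(-2 - 1\right) + \left(-5\right) \left(-2\right) \left(-1\right) = \left(-5\right) \left(-3\right) + 10 \left(-1\right) = 15 - 10 = 5$)
$243019 - 8440 k = 243019 - 42200 = 200819$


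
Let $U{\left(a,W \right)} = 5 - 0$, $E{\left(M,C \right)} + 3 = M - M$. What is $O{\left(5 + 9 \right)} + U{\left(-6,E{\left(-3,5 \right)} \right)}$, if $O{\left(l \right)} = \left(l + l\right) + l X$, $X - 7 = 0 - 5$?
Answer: $61$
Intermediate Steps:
$E{\left(M,C \right)} = -3$ ($E{\left(M,C \right)} = -3 + \left(M - M\right) = -3 + 0 = -3$)
$X = 2$ ($X = 7 + \left(0 - 5\right) = 7 - 5 = 2$)
$O{\left(l \right)} = 4 l$ ($O{\left(l \right)} = \left(l + l\right) + l 2 = 2 l + 2 l = 4 l$)
$U{\left(a,W \right)} = 5$ ($U{\left(a,W \right)} = 5 + 0 = 5$)
$O{\left(5 + 9 \right)} + U{\left(-6,E{\left(-3,5 \right)} \right)} = 4 \left(5 + 9\right) + 5 = 4 \cdot 14 + 5 = 56 + 5 = 61$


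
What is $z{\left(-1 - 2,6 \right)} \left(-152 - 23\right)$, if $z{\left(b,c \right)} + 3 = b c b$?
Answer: $-8925$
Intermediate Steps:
$z{\left(b,c \right)} = -3 + c b^{2}$ ($z{\left(b,c \right)} = -3 + b c b = -3 + c b^{2}$)
$z{\left(-1 - 2,6 \right)} \left(-152 - 23\right) = \left(-3 + 6 \left(-1 - 2\right)^{2}\right) \left(-152 - 23\right) = \left(-3 + 6 \left(-1 - 2\right)^{2}\right) \left(-175\right) = \left(-3 + 6 \left(-3\right)^{2}\right) \left(-175\right) = \left(-3 + 6 \cdot 9\right) \left(-175\right) = \left(-3 + 54\right) \left(-175\right) = 51 \left(-175\right) = -8925$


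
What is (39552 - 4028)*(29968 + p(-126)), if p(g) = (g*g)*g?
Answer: -69996773792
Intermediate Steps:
p(g) = g**3 (p(g) = g**2*g = g**3)
(39552 - 4028)*(29968 + p(-126)) = (39552 - 4028)*(29968 + (-126)**3) = 35524*(29968 - 2000376) = 35524*(-1970408) = -69996773792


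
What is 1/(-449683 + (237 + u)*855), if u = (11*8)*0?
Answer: -1/247048 ≈ -4.0478e-6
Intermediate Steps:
u = 0 (u = 88*0 = 0)
1/(-449683 + (237 + u)*855) = 1/(-449683 + (237 + 0)*855) = 1/(-449683 + 237*855) = 1/(-449683 + 202635) = 1/(-247048) = -1/247048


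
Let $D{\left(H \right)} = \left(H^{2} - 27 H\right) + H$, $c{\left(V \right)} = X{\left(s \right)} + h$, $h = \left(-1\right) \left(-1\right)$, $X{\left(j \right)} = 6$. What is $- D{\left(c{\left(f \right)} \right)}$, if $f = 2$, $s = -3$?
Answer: $133$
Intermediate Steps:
$h = 1$
$c{\left(V \right)} = 7$ ($c{\left(V \right)} = 6 + 1 = 7$)
$D{\left(H \right)} = H^{2} - 26 H$
$- D{\left(c{\left(f \right)} \right)} = - 7 \left(-26 + 7\right) = - 7 \left(-19\right) = \left(-1\right) \left(-133\right) = 133$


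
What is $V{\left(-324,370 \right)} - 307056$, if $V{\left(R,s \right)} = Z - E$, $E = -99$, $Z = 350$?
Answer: $-306607$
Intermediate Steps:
$V{\left(R,s \right)} = 449$ ($V{\left(R,s \right)} = 350 - -99 = 350 + 99 = 449$)
$V{\left(-324,370 \right)} - 307056 = 449 - 307056 = -306607$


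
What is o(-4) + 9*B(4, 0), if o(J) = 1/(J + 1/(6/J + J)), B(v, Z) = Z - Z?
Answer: -11/46 ≈ -0.23913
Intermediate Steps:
B(v, Z) = 0
o(J) = 1/(J + 1/(J + 6/J))
o(-4) + 9*B(4, 0) = (6 + (-4)**2)/((-4)*(7 + (-4)**2)) + 9*0 = -(6 + 16)/(4*(7 + 16)) + 0 = -1/4*22/23 + 0 = -1/4*1/23*22 + 0 = -11/46 + 0 = -11/46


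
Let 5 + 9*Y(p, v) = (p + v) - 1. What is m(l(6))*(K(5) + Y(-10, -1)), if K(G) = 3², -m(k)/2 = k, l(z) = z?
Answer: -256/3 ≈ -85.333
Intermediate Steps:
Y(p, v) = -⅔ + p/9 + v/9 (Y(p, v) = -5/9 + ((p + v) - 1)/9 = -5/9 + (-1 + p + v)/9 = -5/9 + (-⅑ + p/9 + v/9) = -⅔ + p/9 + v/9)
m(k) = -2*k
K(G) = 9
m(l(6))*(K(5) + Y(-10, -1)) = (-2*6)*(9 + (-⅔ + (⅑)*(-10) + (⅑)*(-1))) = -12*(9 + (-⅔ - 10/9 - ⅑)) = -12*(9 - 17/9) = -12*64/9 = -256/3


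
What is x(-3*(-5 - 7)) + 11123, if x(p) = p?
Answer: 11159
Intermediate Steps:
x(-3*(-5 - 7)) + 11123 = -3*(-5 - 7) + 11123 = -3*(-12) + 11123 = 36 + 11123 = 11159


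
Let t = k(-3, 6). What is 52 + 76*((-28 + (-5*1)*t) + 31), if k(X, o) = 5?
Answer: -1620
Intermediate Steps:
t = 5
52 + 76*((-28 + (-5*1)*t) + 31) = 52 + 76*((-28 - 5*1*5) + 31) = 52 + 76*((-28 - 5*5) + 31) = 52 + 76*((-28 - 25) + 31) = 52 + 76*(-53 + 31) = 52 + 76*(-22) = 52 - 1672 = -1620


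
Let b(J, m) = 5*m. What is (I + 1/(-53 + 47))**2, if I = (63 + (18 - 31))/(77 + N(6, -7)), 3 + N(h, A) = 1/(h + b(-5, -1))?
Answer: 1/4 ≈ 0.25000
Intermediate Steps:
N(h, A) = -3 + 1/(-5 + h) (N(h, A) = -3 + 1/(h + 5*(-1)) = -3 + 1/(h - 5) = -3 + 1/(-5 + h))
I = 2/3 (I = (63 + (18 - 31))/(77 + (16 - 3*6)/(-5 + 6)) = (63 - 13)/(77 + (16 - 18)/1) = 50/(77 + 1*(-2)) = 50/(77 - 2) = 50/75 = 50*(1/75) = 2/3 ≈ 0.66667)
(I + 1/(-53 + 47))**2 = (2/3 + 1/(-53 + 47))**2 = (2/3 + 1/(-6))**2 = (2/3 - 1/6)**2 = (1/2)**2 = 1/4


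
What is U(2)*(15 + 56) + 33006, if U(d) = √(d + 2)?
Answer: 33148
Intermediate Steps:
U(d) = √(2 + d)
U(2)*(15 + 56) + 33006 = √(2 + 2)*(15 + 56) + 33006 = √4*71 + 33006 = 2*71 + 33006 = 142 + 33006 = 33148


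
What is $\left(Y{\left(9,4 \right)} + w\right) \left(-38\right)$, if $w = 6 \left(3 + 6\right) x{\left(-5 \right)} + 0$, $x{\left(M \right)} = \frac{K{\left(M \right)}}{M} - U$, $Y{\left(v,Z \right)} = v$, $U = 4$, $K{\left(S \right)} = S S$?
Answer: $18126$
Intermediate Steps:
$K{\left(S \right)} = S^{2}$
$x{\left(M \right)} = -4 + M$ ($x{\left(M \right)} = \frac{M^{2}}{M} - 4 = M - 4 = -4 + M$)
$w = -486$ ($w = 6 \left(3 + 6\right) \left(-4 - 5\right) + 0 = 6 \cdot 9 \left(-9\right) + 0 = 54 \left(-9\right) + 0 = -486 + 0 = -486$)
$\left(Y{\left(9,4 \right)} + w\right) \left(-38\right) = \left(9 - 486\right) \left(-38\right) = \left(-477\right) \left(-38\right) = 18126$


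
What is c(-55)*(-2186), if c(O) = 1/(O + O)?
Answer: 1093/55 ≈ 19.873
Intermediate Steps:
c(O) = 1/(2*O)
c(-55)*(-2186) = ((1/2)/(-55))*(-2186) = ((1/2)*(-1/55))*(-2186) = -1/110*(-2186) = 1093/55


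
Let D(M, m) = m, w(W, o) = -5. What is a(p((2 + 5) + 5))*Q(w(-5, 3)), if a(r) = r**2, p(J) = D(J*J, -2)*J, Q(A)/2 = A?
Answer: -5760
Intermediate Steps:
Q(A) = 2*A
p(J) = -2*J
a(p((2 + 5) + 5))*Q(w(-5, 3)) = (-2*((2 + 5) + 5))**2*(2*(-5)) = (-2*(7 + 5))**2*(-10) = (-2*12)**2*(-10) = (-24)**2*(-10) = 576*(-10) = -5760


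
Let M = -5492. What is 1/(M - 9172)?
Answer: -1/14664 ≈ -6.8194e-5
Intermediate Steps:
1/(M - 9172) = 1/(-5492 - 9172) = 1/(-14664) = -1/14664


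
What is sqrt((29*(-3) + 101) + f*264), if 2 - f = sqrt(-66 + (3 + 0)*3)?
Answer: sqrt(542 - 264*I*sqrt(57)) ≈ 36.108 - 27.6*I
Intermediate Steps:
f = 2 - I*sqrt(57) (f = 2 - sqrt(-66 + (3 + 0)*3) = 2 - sqrt(-66 + 3*3) = 2 - sqrt(-66 + 9) = 2 - sqrt(-57) = 2 - I*sqrt(57) ≈ 2.0 - 7.5498*I)
sqrt((29*(-3) + 101) + f*264) = sqrt((29*(-3) + 101) + (2 - I*sqrt(57))*264) = sqrt((-87 + 101) + (528 - 264*I*sqrt(57))) = sqrt(14 + (528 - 264*I*sqrt(57))) = sqrt(542 - 264*I*sqrt(57))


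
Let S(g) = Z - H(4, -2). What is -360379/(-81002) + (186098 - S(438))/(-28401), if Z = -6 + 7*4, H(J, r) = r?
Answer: -4837242169/2300537802 ≈ -2.1027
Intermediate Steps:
Z = 22 (Z = -6 + 28 = 22)
S(g) = 24 (S(g) = 22 - 1*(-2) = 22 + 2 = 24)
-360379/(-81002) + (186098 - S(438))/(-28401) = -360379/(-81002) + (186098 - 1*24)/(-28401) = -360379*(-1/81002) + (186098 - 24)*(-1/28401) = 360379/81002 + 186074*(-1/28401) = 360379/81002 - 186074/28401 = -4837242169/2300537802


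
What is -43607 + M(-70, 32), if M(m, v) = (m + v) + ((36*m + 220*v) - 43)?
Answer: -39168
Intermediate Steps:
M(m, v) = -43 + 37*m + 221*v (M(m, v) = (m + v) + (-43 + 36*m + 220*v) = -43 + 37*m + 221*v)
-43607 + M(-70, 32) = -43607 + (-43 + 37*(-70) + 221*32) = -43607 + (-43 - 2590 + 7072) = -43607 + 4439 = -39168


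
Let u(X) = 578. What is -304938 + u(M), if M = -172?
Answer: -304360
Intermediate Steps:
-304938 + u(M) = -304938 + 578 = -304360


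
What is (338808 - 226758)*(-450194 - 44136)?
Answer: -55389676500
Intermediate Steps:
(338808 - 226758)*(-450194 - 44136) = 112050*(-494330) = -55389676500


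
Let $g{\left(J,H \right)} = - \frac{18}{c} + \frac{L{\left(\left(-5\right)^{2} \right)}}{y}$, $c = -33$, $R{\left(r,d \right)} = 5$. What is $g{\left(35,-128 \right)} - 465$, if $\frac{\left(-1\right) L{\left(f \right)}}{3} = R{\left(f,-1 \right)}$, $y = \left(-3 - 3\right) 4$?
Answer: $- \frac{40817}{88} \approx -463.83$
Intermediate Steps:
$y = -24$ ($y = \left(-6\right) 4 = -24$)
$L{\left(f \right)} = -15$ ($L{\left(f \right)} = \left(-3\right) 5 = -15$)
$g{\left(J,H \right)} = \frac{103}{88}$ ($g{\left(J,H \right)} = - \frac{18}{-33} - \frac{15}{-24} = \left(-18\right) \left(- \frac{1}{33}\right) - - \frac{5}{8} = \frac{6}{11} + \frac{5}{8} = \frac{103}{88}$)
$g{\left(35,-128 \right)} - 465 = \frac{103}{88} - 465 = - \frac{40817}{88}$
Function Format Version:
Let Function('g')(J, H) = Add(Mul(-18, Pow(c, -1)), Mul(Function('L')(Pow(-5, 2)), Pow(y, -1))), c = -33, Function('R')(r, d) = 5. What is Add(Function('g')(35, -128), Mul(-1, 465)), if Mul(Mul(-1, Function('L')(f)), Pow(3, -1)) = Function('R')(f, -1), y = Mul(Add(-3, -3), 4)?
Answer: Rational(-40817, 88) ≈ -463.83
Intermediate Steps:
y = -24 (y = Mul(-6, 4) = -24)
Function('L')(f) = -15 (Function('L')(f) = Mul(-3, 5) = -15)
Function('g')(J, H) = Rational(103, 88) (Function('g')(J, H) = Add(Mul(-18, Pow(-33, -1)), Mul(-15, Pow(-24, -1))) = Add(Mul(-18, Rational(-1, 33)), Mul(-15, Rational(-1, 24))) = Add(Rational(6, 11), Rational(5, 8)) = Rational(103, 88))
Add(Function('g')(35, -128), Mul(-1, 465)) = Add(Rational(103, 88), Mul(-1, 465)) = Add(Rational(103, 88), -465) = Rational(-40817, 88)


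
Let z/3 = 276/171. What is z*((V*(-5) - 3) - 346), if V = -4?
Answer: -30268/19 ≈ -1593.1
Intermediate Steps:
z = 92/19 (z = 3*(276/171) = 3*(276*(1/171)) = 3*(92/57) = 92/19 ≈ 4.8421)
z*((V*(-5) - 3) - 346) = 92*((-4*(-5) - 3) - 346)/19 = 92*((20 - 3) - 346)/19 = 92*(17 - 346)/19 = (92/19)*(-329) = -30268/19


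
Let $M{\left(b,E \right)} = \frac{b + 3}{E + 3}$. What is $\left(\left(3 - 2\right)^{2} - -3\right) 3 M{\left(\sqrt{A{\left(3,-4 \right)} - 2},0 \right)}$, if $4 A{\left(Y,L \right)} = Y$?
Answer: $12 + 2 i \sqrt{5} \approx 12.0 + 4.4721 i$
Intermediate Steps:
$A{\left(Y,L \right)} = \frac{Y}{4}$
$M{\left(b,E \right)} = \frac{3 + b}{3 + E}$
$\left(\left(3 - 2\right)^{2} - -3\right) 3 M{\left(\sqrt{A{\left(3,-4 \right)} - 2},0 \right)} = \left(\left(3 - 2\right)^{2} - -3\right) 3 \frac{3 + \sqrt{\frac{1}{4} \cdot 3 - 2}}{3 + 0} = \left(1^{2} + 3\right) 3 \frac{3 + \sqrt{\frac{3}{4} - 2}}{3} = \left(1 + 3\right) 3 \frac{3 + \sqrt{- \frac{5}{4}}}{3} = 4 \cdot 3 \frac{3 + \frac{i \sqrt{5}}{2}}{3} = 12 \left(1 + \frac{i \sqrt{5}}{6}\right) = 12 + 2 i \sqrt{5}$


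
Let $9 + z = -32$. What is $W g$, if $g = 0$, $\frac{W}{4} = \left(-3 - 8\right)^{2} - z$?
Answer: $0$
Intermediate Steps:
$z = -41$ ($z = -9 - 32 = -41$)
$W = 648$ ($W = 4 \left(\left(-3 - 8\right)^{2} - -41\right) = 4 \left(\left(-11\right)^{2} + 41\right) = 4 \left(121 + 41\right) = 4 \cdot 162 = 648$)
$W g = 648 \cdot 0 = 0$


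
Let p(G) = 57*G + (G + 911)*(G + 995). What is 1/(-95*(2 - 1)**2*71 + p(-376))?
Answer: 1/302988 ≈ 3.3005e-6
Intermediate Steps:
p(G) = 57*G + (911 + G)*(995 + G)
1/(-95*(2 - 1)**2*71 + p(-376)) = 1/(-95*(2 - 1)**2*71 + (906445 + (-376)**2 + 1963*(-376))) = 1/(-95*1**2*71 + (906445 + 141376 - 738088)) = 1/(-95*1*71 + 309733) = 1/(-95*71 + 309733) = 1/(-6745 + 309733) = 1/302988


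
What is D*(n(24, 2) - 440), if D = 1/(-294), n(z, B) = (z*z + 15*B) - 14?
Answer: -76/147 ≈ -0.51701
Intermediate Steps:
n(z, B) = -14 + z² + 15*B (n(z, B) = (z² + 15*B) - 14 = -14 + z² + 15*B)
D = -1/294 ≈ -0.0034014
D*(n(24, 2) - 440) = -((-14 + 24² + 15*2) - 440)/294 = -((-14 + 576 + 30) - 440)/294 = -(592 - 440)/294 = -1/294*152 = -76/147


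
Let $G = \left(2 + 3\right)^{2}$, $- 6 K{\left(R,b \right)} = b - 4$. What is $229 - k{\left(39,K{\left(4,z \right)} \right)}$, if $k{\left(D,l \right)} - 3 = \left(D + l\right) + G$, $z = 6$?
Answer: $\frac{487}{3} \approx 162.33$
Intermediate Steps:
$K{\left(R,b \right)} = \frac{2}{3} - \frac{b}{6}$ ($K{\left(R,b \right)} = - \frac{b - 4}{6} = - \frac{-4 + b}{6} = \frac{2}{3} - \frac{b}{6}$)
$G = 25$ ($G = 5^{2} = 25$)
$k{\left(D,l \right)} = 28 + D + l$ ($k{\left(D,l \right)} = 3 + \left(\left(D + l\right) + 25\right) = 3 + \left(25 + D + l\right) = 28 + D + l$)
$229 - k{\left(39,K{\left(4,z \right)} \right)} = 229 - \left(28 + 39 + \left(\frac{2}{3} - 1\right)\right) = 229 - \left(28 + 39 - \frac{1}{3}\right) = 229 - \frac{200}{3} = \frac{487}{3}$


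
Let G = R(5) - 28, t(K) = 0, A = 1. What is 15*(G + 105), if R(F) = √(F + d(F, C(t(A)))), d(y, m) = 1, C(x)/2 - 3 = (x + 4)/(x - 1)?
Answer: 1155 + 15*√6 ≈ 1191.7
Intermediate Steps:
C(x) = 6 + 2*(4 + x)/(-1 + x) (C(x) = 6 + 2*((x + 4)/(x - 1)) = 6 + 2*((4 + x)/(-1 + x)) = 6 + 2*(4 + x)/(-1 + x))
R(F) = √(1 + F) (R(F) = √(F + 1) = √(1 + F))
G = -28 + √6 (G = √(1 + 5) - 28 = √6 - 28 = -28 + √6 ≈ -25.551)
15*(G + 105) = 15*((-28 + √6) + 105) = 15*(77 + √6) = 1155 + 15*√6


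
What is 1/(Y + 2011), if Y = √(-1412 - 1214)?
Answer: 2011/4046747 - I*√2626/4046747 ≈ 0.00049694 - 1.2663e-5*I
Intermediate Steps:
Y = I*√2626 (Y = √(-2626) = I*√2626 ≈ 51.245*I)
1/(Y + 2011) = 1/(I*√2626 + 2011) = 1/(2011 + I*√2626)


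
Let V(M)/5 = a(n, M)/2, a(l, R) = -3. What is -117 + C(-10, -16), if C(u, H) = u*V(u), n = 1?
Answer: -42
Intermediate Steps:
V(M) = -15/2 (V(M) = 5*(-3/2) = -15/2)
C(u, H) = -15*u/2 (C(u, H) = u*(-15/2) = -15*u/2)
-117 + C(-10, -16) = -117 - 15/2*(-10) = -117 + 75 = -42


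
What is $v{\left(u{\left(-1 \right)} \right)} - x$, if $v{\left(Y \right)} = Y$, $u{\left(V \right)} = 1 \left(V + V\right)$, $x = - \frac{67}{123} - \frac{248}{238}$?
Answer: $- \frac{6049}{14637} \approx -0.41327$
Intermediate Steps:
$x = - \frac{23225}{14637}$ ($x = \left(-67\right) \frac{1}{123} - \frac{124}{119} = - \frac{67}{123} - \frac{124}{119} = - \frac{23225}{14637} \approx -1.5867$)
$u{\left(V \right)} = 2 V$ ($u{\left(V \right)} = 1 \cdot 2 V = 2 V$)
$v{\left(u{\left(-1 \right)} \right)} - x = 2 \left(-1\right) - - \frac{23225}{14637} = -2 + \frac{23225}{14637} = - \frac{6049}{14637}$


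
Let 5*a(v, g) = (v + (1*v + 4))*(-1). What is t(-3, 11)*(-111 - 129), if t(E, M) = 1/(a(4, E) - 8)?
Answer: 300/13 ≈ 23.077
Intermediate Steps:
a(v, g) = -⅘ - 2*v/5 (a(v, g) = ((v + (1*v + 4))*(-1))/5 = ((v + (v + 4))*(-1))/5 = ((v + (4 + v))*(-1))/5 = ((4 + 2*v)*(-1))/5 = (-4 - 2*v)/5 = -⅘ - 2*v/5)
t(E, M) = -5/52 (t(E, M) = 1/((-⅘ - ⅖*4) - 8) = 1/((-⅘ - 8/5) - 8) = 1/(-12/5 - 8) = 1/(-52/5) = -5/52)
t(-3, 11)*(-111 - 129) = -5*(-111 - 129)/52 = -5/52*(-240) = 300/13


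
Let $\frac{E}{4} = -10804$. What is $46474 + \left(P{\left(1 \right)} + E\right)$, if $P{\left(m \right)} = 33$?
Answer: $3291$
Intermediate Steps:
$E = -43216$ ($E = 4 \left(-10804\right) = -43216$)
$46474 + \left(P{\left(1 \right)} + E\right) = 46474 + \left(33 - 43216\right) = 46474 - 43183 = 3291$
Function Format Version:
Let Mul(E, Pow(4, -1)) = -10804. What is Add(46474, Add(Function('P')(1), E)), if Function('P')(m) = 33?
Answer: 3291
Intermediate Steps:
E = -43216 (E = Mul(4, -10804) = -43216)
Add(46474, Add(Function('P')(1), E)) = Add(46474, Add(33, -43216)) = Add(46474, -43183) = 3291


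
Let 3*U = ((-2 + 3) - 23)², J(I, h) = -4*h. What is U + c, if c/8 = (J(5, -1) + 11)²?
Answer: 5884/3 ≈ 1961.3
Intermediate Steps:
U = 484/3 (U = ((-2 + 3) - 23)²/3 = (1 - 23)²/3 = (⅓)*(-22)² = (⅓)*484 = 484/3 ≈ 161.33)
c = 1800 (c = 8*(-4*(-1) + 11)² = 8*(4 + 11)² = 8*15² = 8*225 = 1800)
U + c = 484/3 + 1800 = 5884/3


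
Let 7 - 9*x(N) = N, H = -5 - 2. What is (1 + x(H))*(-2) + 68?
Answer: 566/9 ≈ 62.889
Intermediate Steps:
H = -7
x(N) = 7/9 - N/9
(1 + x(H))*(-2) + 68 = (1 + (7/9 - ⅑*(-7)))*(-2) + 68 = (1 + (7/9 + 7/9))*(-2) + 68 = (1 + 14/9)*(-2) + 68 = (23/9)*(-2) + 68 = -46/9 + 68 = 566/9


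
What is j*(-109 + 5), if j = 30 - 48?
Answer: 1872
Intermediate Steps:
j = -18
j*(-109 + 5) = -18*(-109 + 5) = -18*(-104) = 1872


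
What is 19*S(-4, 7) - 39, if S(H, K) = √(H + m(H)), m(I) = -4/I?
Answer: -39 + 19*I*√3 ≈ -39.0 + 32.909*I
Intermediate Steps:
S(H, K) = √(H - 4/H)
19*S(-4, 7) - 39 = 19*√(-4 - 4/(-4)) - 39 = 19*√(-4 - 4*(-¼)) - 39 = 19*√(-4 + 1) - 39 = 19*√(-3) - 39 = 19*(I*√3) - 39 = 19*I*√3 - 39 = -39 + 19*I*√3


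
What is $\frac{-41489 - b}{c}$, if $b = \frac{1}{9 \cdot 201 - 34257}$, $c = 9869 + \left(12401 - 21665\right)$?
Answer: $- \frac{1346235071}{19631040} \approx -68.577$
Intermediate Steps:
$c = 605$ ($c = 9869 + \left(12401 - 21665\right) = 9869 - 9264 = 605$)
$b = - \frac{1}{32448}$ ($b = \frac{1}{1809 - 34257} = \frac{1}{-32448} = - \frac{1}{32448} \approx -3.0819 \cdot 10^{-5}$)
$\frac{-41489 - b}{c} = \frac{-41489 - - \frac{1}{32448}}{605} = \left(-41489 + \frac{1}{32448}\right) \frac{1}{605} = \left(- \frac{1346235071}{32448}\right) \frac{1}{605} = - \frac{1346235071}{19631040}$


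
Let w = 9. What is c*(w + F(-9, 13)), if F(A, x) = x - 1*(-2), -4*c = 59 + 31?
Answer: -540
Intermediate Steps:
c = -45/2 (c = -(59 + 31)/4 = -1/4*90 = -45/2 ≈ -22.500)
F(A, x) = 2 + x (F(A, x) = x + 2 = 2 + x)
c*(w + F(-9, 13)) = -45*(9 + (2 + 13))/2 = -45*(9 + 15)/2 = -45/2*24 = -540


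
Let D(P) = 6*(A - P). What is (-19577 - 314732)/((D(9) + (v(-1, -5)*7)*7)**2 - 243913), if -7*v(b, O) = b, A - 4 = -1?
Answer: 334309/243072 ≈ 1.3753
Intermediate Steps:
A = 3 (A = 4 - 1 = 3)
v(b, O) = -b/7
D(P) = 18 - 6*P (D(P) = 6*(3 - P) = 18 - 6*P)
(-19577 - 314732)/((D(9) + (v(-1, -5)*7)*7)**2 - 243913) = (-19577 - 314732)/(((18 - 6*9) + (-1/7*(-1)*7)*7)**2 - 243913) = -334309/(((18 - 54) + ((1/7)*7)*7)**2 - 243913) = -334309/((-36 + 1*7)**2 - 243913) = -334309/((-36 + 7)**2 - 243913) = -334309/((-29)**2 - 243913) = -334309/(841 - 243913) = -334309/(-243072) = -334309*(-1/243072) = 334309/243072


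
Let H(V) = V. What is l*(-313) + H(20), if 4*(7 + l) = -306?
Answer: 52311/2 ≈ 26156.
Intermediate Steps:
l = -167/2 (l = -7 + (¼)*(-306) = -7 - 153/2 = -167/2 ≈ -83.500)
l*(-313) + H(20) = -167/2*(-313) + 20 = 52271/2 + 20 = 52311/2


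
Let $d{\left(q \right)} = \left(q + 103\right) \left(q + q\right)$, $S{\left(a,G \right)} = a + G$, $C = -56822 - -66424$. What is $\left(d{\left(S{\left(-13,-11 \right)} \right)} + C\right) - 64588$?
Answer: $-58778$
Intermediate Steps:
$C = 9602$ ($C = -56822 + 66424 = 9602$)
$S{\left(a,G \right)} = G + a$
$d{\left(q \right)} = 2 q \left(103 + q\right)$ ($d{\left(q \right)} = \left(103 + q\right) 2 q = 2 q \left(103 + q\right)$)
$\left(d{\left(S{\left(-13,-11 \right)} \right)} + C\right) - 64588 = \left(2 \left(-11 - 13\right) \left(103 - 24\right) + 9602\right) - 64588 = \left(2 \left(-24\right) \left(103 - 24\right) + 9602\right) - 64588 = \left(2 \left(-24\right) 79 + 9602\right) - 64588 = \left(-3792 + 9602\right) - 64588 = 5810 - 64588 = -58778$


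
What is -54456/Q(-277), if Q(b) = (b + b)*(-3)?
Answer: -9076/277 ≈ -32.765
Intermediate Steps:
Q(b) = -6*b (Q(b) = (2*b)*(-3) = -6*b)
-54456/Q(-277) = -54456/((-6*(-277))) = -54456/1662 = -54456*1/1662 = -9076/277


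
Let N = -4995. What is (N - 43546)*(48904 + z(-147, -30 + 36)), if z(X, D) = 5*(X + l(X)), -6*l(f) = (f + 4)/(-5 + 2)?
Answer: -42052378907/18 ≈ -2.3362e+9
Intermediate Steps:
l(f) = 2/9 + f/18 (l(f) = -(f + 4)/(6*(-5 + 2)) = -(4 + f)/(6*(-3)) = -(4 + f)*(-1)/(6*3) = -(-4/3 - f/3)/6 = 2/9 + f/18)
z(X, D) = 10/9 + 95*X/18 (z(X, D) = 5*(X + (2/9 + X/18)) = 5*(2/9 + 19*X/18) = 10/9 + 95*X/18)
(N - 43546)*(48904 + z(-147, -30 + 36)) = (-4995 - 43546)*(48904 + (10/9 + (95/18)*(-147))) = -48541*(48904 + (10/9 - 4655/6)) = -48541*(48904 - 13945/18) = -48541*866327/18 = -42052378907/18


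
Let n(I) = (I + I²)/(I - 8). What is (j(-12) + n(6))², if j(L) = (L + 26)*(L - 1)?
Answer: 41209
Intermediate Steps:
n(I) = (I + I²)/(-8 + I)
j(L) = (-1 + L)*(26 + L) (j(L) = (26 + L)*(-1 + L) = (-1 + L)*(26 + L))
(j(-12) + n(6))² = ((-26 + (-12)² + 25*(-12)) + 6*(1 + 6)/(-8 + 6))² = ((-26 + 144 - 300) + 6*7/(-2))² = (-182 + 6*(-½)*7)² = (-182 - 21)² = (-203)² = 41209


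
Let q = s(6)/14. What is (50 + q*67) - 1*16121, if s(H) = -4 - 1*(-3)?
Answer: -225061/14 ≈ -16076.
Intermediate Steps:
s(H) = -1 (s(H) = -4 + 3 = -1)
q = -1/14 ≈ -0.071429
(50 + q*67) - 1*16121 = (50 - 1/14*67) - 1*16121 = (50 - 67/14) - 16121 = 633/14 - 16121 = -225061/14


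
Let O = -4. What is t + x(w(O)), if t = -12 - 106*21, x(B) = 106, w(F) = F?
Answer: -2132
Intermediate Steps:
t = -2238 (t = -12 - 2226 = -2238)
t + x(w(O)) = -2238 + 106 = -2132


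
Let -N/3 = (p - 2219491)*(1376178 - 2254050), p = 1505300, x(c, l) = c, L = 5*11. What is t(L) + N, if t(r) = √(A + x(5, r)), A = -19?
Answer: -1880904844656 + I*√14 ≈ -1.8809e+12 + 3.7417*I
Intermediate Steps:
L = 55
N = -1880904844656 (N = -3*(1505300 - 2219491)*(1376178 - 2254050) = -(-2142573)*(-877872) = -3*626968281552 = -1880904844656)
t(r) = I*√14 (t(r) = √(-19 + 5) = √(-14) = I*√14)
t(L) + N = I*√14 - 1880904844656 = -1880904844656 + I*√14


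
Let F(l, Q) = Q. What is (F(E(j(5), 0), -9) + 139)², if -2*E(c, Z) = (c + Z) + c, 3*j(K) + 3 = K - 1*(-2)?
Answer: 16900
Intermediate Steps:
j(K) = -⅓ + K/3 (j(K) = -1 + (K - 1*(-2))/3 = -1 + (K + 2)/3 = -1 + (2 + K)/3 = -1 + (⅔ + K/3) = -⅓ + K/3)
E(c, Z) = -c - Z/2 (E(c, Z) = -((c + Z) + c)/2 = -((Z + c) + c)/2 = -(Z + 2*c)/2 = -c - Z/2)
(F(E(j(5), 0), -9) + 139)² = (-9 + 139)² = 130² = 16900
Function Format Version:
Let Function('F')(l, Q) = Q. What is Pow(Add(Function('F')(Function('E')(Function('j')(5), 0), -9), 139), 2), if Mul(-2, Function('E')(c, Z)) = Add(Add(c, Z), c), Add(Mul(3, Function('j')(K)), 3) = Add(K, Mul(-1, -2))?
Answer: 16900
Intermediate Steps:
Function('j')(K) = Add(Rational(-1, 3), Mul(Rational(1, 3), K)) (Function('j')(K) = Add(-1, Mul(Rational(1, 3), Add(K, Mul(-1, -2)))) = Add(-1, Mul(Rational(1, 3), Add(K, 2))) = Add(-1, Mul(Rational(1, 3), Add(2, K))) = Add(-1, Add(Rational(2, 3), Mul(Rational(1, 3), K))) = Add(Rational(-1, 3), Mul(Rational(1, 3), K)))
Function('E')(c, Z) = Add(Mul(-1, c), Mul(Rational(-1, 2), Z)) (Function('E')(c, Z) = Mul(Rational(-1, 2), Add(Add(c, Z), c)) = Mul(Rational(-1, 2), Add(Add(Z, c), c)) = Mul(Rational(-1, 2), Add(Z, Mul(2, c))) = Add(Mul(-1, c), Mul(Rational(-1, 2), Z)))
Pow(Add(Function('F')(Function('E')(Function('j')(5), 0), -9), 139), 2) = Pow(Add(-9, 139), 2) = Pow(130, 2) = 16900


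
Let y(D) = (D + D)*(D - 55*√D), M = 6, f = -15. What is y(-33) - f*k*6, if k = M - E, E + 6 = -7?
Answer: 3888 + 3630*I*√33 ≈ 3888.0 + 20853.0*I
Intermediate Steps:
E = -13 (E = -6 - 7 = -13)
k = 19 (k = 6 - 1*(-13) = 6 + 13 = 19)
y(D) = 2*D*(D - 55*√D) (y(D) = (2*D)*(D - 55*√D) = 2*D*(D - 55*√D))
y(-33) - f*k*6 = (-(-3630)*I*√33 + 2*(-33)²) - (-15*19)*6 = (-(-3630)*I*√33 + 2*1089) - (-285)*6 = (3630*I*√33 + 2178) - 1*(-1710) = (2178 + 3630*I*√33) + 1710 = 3888 + 3630*I*√33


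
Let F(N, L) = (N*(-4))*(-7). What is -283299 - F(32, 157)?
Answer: -284195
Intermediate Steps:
F(N, L) = 28*N (F(N, L) = -4*N*(-7) = 28*N)
-283299 - F(32, 157) = -283299 - 28*32 = -283299 - 1*896 = -283299 - 896 = -284195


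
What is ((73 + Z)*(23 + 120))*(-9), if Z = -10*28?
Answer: 266409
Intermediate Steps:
Z = -280
((73 + Z)*(23 + 120))*(-9) = ((73 - 280)*(23 + 120))*(-9) = -207*143*(-9) = -29601*(-9) = 266409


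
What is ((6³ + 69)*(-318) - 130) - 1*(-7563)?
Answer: -83197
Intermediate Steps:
((6³ + 69)*(-318) - 130) - 1*(-7563) = ((216 + 69)*(-318) - 130) + 7563 = (285*(-318) - 130) + 7563 = (-90630 - 130) + 7563 = -90760 + 7563 = -83197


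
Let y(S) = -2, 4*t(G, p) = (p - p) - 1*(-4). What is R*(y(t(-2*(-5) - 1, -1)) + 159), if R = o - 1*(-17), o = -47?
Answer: -4710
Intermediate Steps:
t(G, p) = 1 (t(G, p) = ((p - p) - 1*(-4))/4 = (0 + 4)/4 = (¼)*4 = 1)
R = -30 (R = -47 - 1*(-17) = -47 + 17 = -30)
R*(y(t(-2*(-5) - 1, -1)) + 159) = -30*(-2 + 159) = -30*157 = -4710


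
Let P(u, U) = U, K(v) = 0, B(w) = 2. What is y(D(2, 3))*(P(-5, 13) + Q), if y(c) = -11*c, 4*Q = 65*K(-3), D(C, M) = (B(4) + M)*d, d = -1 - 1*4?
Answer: 3575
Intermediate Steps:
d = -5 (d = -1 - 4 = -5)
D(C, M) = -10 - 5*M (D(C, M) = (2 + M)*(-5) = -10 - 5*M)
Q = 0 (Q = (65*0)/4 = (1/4)*0 = 0)
y(D(2, 3))*(P(-5, 13) + Q) = (-11*(-10 - 5*3))*(13 + 0) = -11*(-10 - 15)*13 = -11*(-25)*13 = 275*13 = 3575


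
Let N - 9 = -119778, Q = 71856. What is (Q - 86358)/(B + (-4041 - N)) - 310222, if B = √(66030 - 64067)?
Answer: -4154795003698118/13392968021 + 14502*√1963/13392968021 ≈ -3.1022e+5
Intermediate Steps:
N = -119769 (N = 9 - 119778 = -119769)
B = √1963 ≈ 44.306
(Q - 86358)/(B + (-4041 - N)) - 310222 = (71856 - 86358)/(√1963 + (-4041 - 1*(-119769))) - 310222 = -14502/(√1963 + (-4041 + 119769)) - 310222 = -14502/(√1963 + 115728) - 310222 = -14502/(115728 + √1963) - 310222 = -310222 - 14502/(115728 + √1963)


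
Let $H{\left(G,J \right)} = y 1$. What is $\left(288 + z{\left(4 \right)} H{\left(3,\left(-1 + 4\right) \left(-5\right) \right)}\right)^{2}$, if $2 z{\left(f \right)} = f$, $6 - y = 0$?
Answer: $90000$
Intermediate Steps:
$y = 6$ ($y = 6 - 0 = 6 + 0 = 6$)
$z{\left(f \right)} = \frac{f}{2}$
$H{\left(G,J \right)} = 6$ ($H{\left(G,J \right)} = 6 \cdot 1 = 6$)
$\left(288 + z{\left(4 \right)} H{\left(3,\left(-1 + 4\right) \left(-5\right) \right)}\right)^{2} = \left(288 + \frac{1}{2} \cdot 4 \cdot 6\right)^{2} = \left(288 + 2 \cdot 6\right)^{2} = \left(288 + 12\right)^{2} = 300^{2} = 90000$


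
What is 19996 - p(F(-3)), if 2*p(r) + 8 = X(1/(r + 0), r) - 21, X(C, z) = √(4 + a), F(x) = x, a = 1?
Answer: 40021/2 - √5/2 ≈ 20009.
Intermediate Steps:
X(C, z) = √5 (X(C, z) = √(4 + 1) = √5)
p(r) = -29/2 + √5/2 (p(r) = -4 + (√5 - 21)/2 = -4 + (-21 + √5)/2 = -4 + (-21/2 + √5/2) = -29/2 + √5/2)
19996 - p(F(-3)) = 19996 - (-29/2 + √5/2) = 19996 + (29/2 - √5/2) = 40021/2 - √5/2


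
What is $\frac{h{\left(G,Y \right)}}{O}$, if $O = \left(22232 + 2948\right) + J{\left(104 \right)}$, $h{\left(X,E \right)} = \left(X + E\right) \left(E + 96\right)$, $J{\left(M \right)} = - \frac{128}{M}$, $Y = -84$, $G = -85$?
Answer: $- \frac{2197}{27277} \approx -0.080544$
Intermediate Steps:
$h{\left(X,E \right)} = \left(96 + E\right) \left(E + X\right)$ ($h{\left(X,E \right)} = \left(E + X\right) \left(96 + E\right) = \left(96 + E\right) \left(E + X\right)$)
$O = \frac{327324}{13}$ ($O = \left(22232 + 2948\right) - \frac{128}{104} = 25180 - \frac{16}{13} = \frac{327324}{13} \approx 25179.0$)
$\frac{h{\left(G,Y \right)}}{O} = \frac{\left(-84\right)^{2} + 96 \left(-84\right) + 96 \left(-85\right) - -7140}{\frac{327324}{13}} = \left(7056 - 8064 - 8160 + 7140\right) \frac{13}{327324} = \left(-2028\right) \frac{13}{327324} = - \frac{2197}{27277}$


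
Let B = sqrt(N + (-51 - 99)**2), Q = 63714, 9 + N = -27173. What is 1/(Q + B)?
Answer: 31857/2029739239 - I*sqrt(4682)/4059478478 ≈ 1.5695e-5 - 1.6856e-8*I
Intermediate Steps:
N = -27182 (N = -9 - 27173 = -27182)
B = I*sqrt(4682) (B = sqrt(-27182 + (-51 - 99)**2) = sqrt(-27182 + (-150)**2) = sqrt(-27182 + 22500) = sqrt(-4682) = I*sqrt(4682) ≈ 68.425*I)
1/(Q + B) = 1/(63714 + I*sqrt(4682))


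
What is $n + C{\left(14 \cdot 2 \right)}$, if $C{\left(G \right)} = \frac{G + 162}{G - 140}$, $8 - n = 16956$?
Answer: $- \frac{949183}{56} \approx -16950.0$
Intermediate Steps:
$n = -16948$ ($n = 8 - 16956 = -16948$)
$C{\left(G \right)} = \frac{162 + G}{-140 + G}$
$n + C{\left(14 \cdot 2 \right)} = -16948 + \frac{162 + 14 \cdot 2}{-140 + 14 \cdot 2} = -16948 + \frac{162 + 28}{-140 + 28} = -16948 + \frac{1}{-112} \cdot 190 = -16948 - \frac{95}{56} = - \frac{949183}{56}$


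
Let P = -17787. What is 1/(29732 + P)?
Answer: 1/11945 ≈ 8.3717e-5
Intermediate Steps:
1/(29732 + P) = 1/(29732 - 17787) = 1/11945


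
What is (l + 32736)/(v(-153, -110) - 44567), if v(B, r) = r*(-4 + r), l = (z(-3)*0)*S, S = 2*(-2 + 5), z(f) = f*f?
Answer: -32736/32027 ≈ -1.0221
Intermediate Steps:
z(f) = f²
S = 6 (S = 2*3 = 6)
l = 0 (l = ((-3)²*0)*6 = (9*0)*6 = 0*6 = 0)
(l + 32736)/(v(-153, -110) - 44567) = (0 + 32736)/(-110*(-4 - 110) - 44567) = 32736/(-110*(-114) - 44567) = 32736/(12540 - 44567) = 32736/(-32027) = 32736*(-1/32027) = -32736/32027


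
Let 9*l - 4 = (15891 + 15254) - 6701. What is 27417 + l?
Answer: 271201/9 ≈ 30133.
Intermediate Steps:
l = 24448/9 (l = 4/9 + ((15891 + 15254) - 6701)/9 = 4/9 + (31145 - 6701)/9 = 4/9 + (1/9)*24444 = 4/9 + 2716 = 24448/9 ≈ 2716.4)
27417 + l = 27417 + 24448/9 = 271201/9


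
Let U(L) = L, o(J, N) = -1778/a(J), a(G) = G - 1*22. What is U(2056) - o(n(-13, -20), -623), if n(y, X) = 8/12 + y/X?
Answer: 2444816/1241 ≈ 1970.0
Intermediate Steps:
n(y, X) = ⅔ + y/X (n(y, X) = 8*(1/12) + y/X = ⅔ + y/X)
a(G) = -22 + G (a(G) = G - 22 = -22 + G)
o(J, N) = -1778/(-22 + J)
U(2056) - o(n(-13, -20), -623) = 2056 - (-1778)/(-22 + (⅔ - 13/(-20))) = 2056 - (-1778)/(-22 + (⅔ - 13*(-1/20))) = 2056 - (-1778)/(-22 + (⅔ + 13/20)) = 2056 - (-1778)/(-22 + 79/60) = 2056 - (-1778)/(-1241/60) = 2056 - (-1778)*(-60)/1241 = 2056 - 1*106680/1241 = 2056 - 106680/1241 = 2444816/1241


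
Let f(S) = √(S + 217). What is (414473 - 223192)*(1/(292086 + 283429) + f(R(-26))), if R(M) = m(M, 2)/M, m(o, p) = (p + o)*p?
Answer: 191281/575515 + 191281*√36985/13 ≈ 2.8297e+6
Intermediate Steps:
m(o, p) = p*(o + p) (m(o, p) = (o + p)*p = p*(o + p))
R(M) = (4 + 2*M)/M (R(M) = (2*(M + 2))/M = (2*(2 + M))/M = (4 + 2*M)/M)
f(S) = √(217 + S)
(414473 - 223192)*(1/(292086 + 283429) + f(R(-26))) = (414473 - 223192)*(1/(292086 + 283429) + √(217 + (2 + 4/(-26)))) = 191281*(1/575515 + √(217 + (2 + 4*(-1/26)))) = 191281*(1/575515 + √(217 + (2 - 2/13))) = 191281*(1/575515 + √(217 + 24/13)) = 191281*(1/575515 + √(2845/13)) = 191281*(1/575515 + √36985/13) = 191281/575515 + 191281*√36985/13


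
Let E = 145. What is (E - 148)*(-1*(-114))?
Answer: -342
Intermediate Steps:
(E - 148)*(-1*(-114)) = (145 - 148)*(-1*(-114)) = -3*114 = -342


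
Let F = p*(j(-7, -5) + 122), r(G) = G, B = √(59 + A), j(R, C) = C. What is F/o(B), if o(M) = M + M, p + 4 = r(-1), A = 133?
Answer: -195*√3/16 ≈ -21.109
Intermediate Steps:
B = 8*√3 (B = √(59 + 133) = √192 = 8*√3 ≈ 13.856)
p = -5 (p = -4 - 1 = -5)
F = -585 (F = -5*(-5 + 122) = -5*117 = -585)
o(M) = 2*M
F/o(B) = -585*√3/48 = -195*√3/16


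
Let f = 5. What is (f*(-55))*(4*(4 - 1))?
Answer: -3300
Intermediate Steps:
(f*(-55))*(4*(4 - 1)) = (5*(-55))*(4*(4 - 1)) = -1100*3 = -275*12 = -3300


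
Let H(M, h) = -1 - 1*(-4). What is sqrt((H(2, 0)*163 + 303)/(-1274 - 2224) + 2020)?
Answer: 2*sqrt(1418386)/53 ≈ 44.942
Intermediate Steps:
H(M, h) = 3 (H(M, h) = -1 + 4 = 3)
sqrt((H(2, 0)*163 + 303)/(-1274 - 2224) + 2020) = sqrt((3*163 + 303)/(-1274 - 2224) + 2020) = sqrt((489 + 303)/(-3498) + 2020) = sqrt(792*(-1/3498) + 2020) = sqrt(-12/53 + 2020) = sqrt(107048/53) = 2*sqrt(1418386)/53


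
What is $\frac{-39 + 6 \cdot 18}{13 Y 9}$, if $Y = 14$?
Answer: $\frac{23}{546} \approx 0.042125$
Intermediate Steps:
$\frac{-39 + 6 \cdot 18}{13 Y 9} = \frac{-39 + 6 \cdot 18}{13 \cdot 14 \cdot 9} = \frac{-39 + 108}{182 \cdot 9} = \frac{69}{1638} = 69 \cdot \frac{1}{1638} = \frac{23}{546}$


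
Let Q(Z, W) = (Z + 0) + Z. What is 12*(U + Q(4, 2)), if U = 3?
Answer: 132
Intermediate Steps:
Q(Z, W) = 2*Z (Q(Z, W) = Z + Z = 2*Z)
12*(U + Q(4, 2)) = 12*(3 + 2*4) = 12*(3 + 8) = 12*11 = 132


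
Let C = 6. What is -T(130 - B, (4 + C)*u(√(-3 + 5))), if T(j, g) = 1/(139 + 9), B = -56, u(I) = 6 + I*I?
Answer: -1/148 ≈ -0.0067568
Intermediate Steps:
u(I) = 6 + I²
T(j, g) = 1/148
-T(130 - B, (4 + C)*u(√(-3 + 5))) = -1*1/148 = -1/148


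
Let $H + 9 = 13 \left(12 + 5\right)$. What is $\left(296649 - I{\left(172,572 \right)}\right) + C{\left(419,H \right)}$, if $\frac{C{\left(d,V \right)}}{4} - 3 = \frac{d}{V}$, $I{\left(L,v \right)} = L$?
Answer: $\frac{15714336}{53} \approx 2.965 \cdot 10^{5}$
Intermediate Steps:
$H = 212$ ($H = -9 + 13 \left(12 + 5\right) = -9 + 13 \cdot 17 = -9 + 221 = 212$)
$C{\left(d,V \right)} = 12 + \frac{4 d}{V}$ ($C{\left(d,V \right)} = 12 + 4 \frac{d}{V} = 12 + \frac{4 d}{V}$)
$\left(296649 - I{\left(172,572 \right)}\right) + C{\left(419,H \right)} = \left(296649 - 172\right) + \left(12 + 4 \cdot 419 \cdot \frac{1}{212}\right) = 296477 + \left(12 + \frac{419}{53}\right) = 296477 + \frac{1055}{53} = \frac{15714336}{53}$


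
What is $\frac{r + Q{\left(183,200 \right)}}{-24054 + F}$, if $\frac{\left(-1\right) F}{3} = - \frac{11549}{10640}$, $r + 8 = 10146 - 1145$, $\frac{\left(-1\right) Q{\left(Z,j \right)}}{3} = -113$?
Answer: $- \frac{99292480}{255899913} \approx -0.38801$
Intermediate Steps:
$Q{\left(Z,j \right)} = 339$ ($Q{\left(Z,j \right)} = \left(-3\right) \left(-113\right) = 339$)
$r = 8993$ ($r = -8 + \left(10146 - 1145\right) = -8 + 9001 = 8993$)
$F = \frac{34647}{10640}$ ($F = - 3 \left(- \frac{11549}{10640}\right) = - 3 \left(\left(-11549\right) \frac{1}{10640}\right) = \left(-3\right) \left(- \frac{11549}{10640}\right) = \frac{34647}{10640} \approx 3.2563$)
$\frac{r + Q{\left(183,200 \right)}}{-24054 + F} = \frac{8993 + 339}{-24054 + \frac{34647}{10640}} = \frac{9332}{- \frac{255899913}{10640}} = 9332 \left(- \frac{10640}{255899913}\right) = - \frac{99292480}{255899913}$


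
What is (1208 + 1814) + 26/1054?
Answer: 1592607/527 ≈ 3022.0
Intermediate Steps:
(1208 + 1814) + 26/1054 = 3022 + 26*(1/1054) = 3022 + 13/527 = 1592607/527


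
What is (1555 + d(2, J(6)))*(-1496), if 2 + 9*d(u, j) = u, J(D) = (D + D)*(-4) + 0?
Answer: -2326280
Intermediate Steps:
J(D) = -8*D (J(D) = (2*D)*(-4) + 0 = -8*D + 0 = -8*D)
d(u, j) = -2/9 + u/9
(1555 + d(2, J(6)))*(-1496) = (1555 + (-2/9 + (1/9)*2))*(-1496) = (1555 + (-2/9 + 2/9))*(-1496) = (1555 + 0)*(-1496) = 1555*(-1496) = -2326280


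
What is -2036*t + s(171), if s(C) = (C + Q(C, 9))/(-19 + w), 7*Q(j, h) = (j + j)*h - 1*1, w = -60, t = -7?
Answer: 7877082/553 ≈ 14244.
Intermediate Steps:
Q(j, h) = -1/7 + 2*h*j/7 (Q(j, h) = ((j + j)*h - 1*1)/7 = ((2*j)*h - 1)/7 = (2*h*j - 1)/7 = (-1 + 2*h*j)/7 = -1/7 + 2*h*j/7)
s(C) = 1/553 - 25*C/553 (s(C) = (C + (-1/7 + (2/7)*9*C))/(-19 - 60) = (C + (-1/7 + 18*C/7))/(-79) = (-1/7 + 25*C/7)*(-1/79) = 1/553 - 25*C/553)
-2036*t + s(171) = -2036*(-7) + (1/553 - 25/553*171) = 14252 + (1/553 - 4275/553) = 14252 - 4274/553 = 7877082/553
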